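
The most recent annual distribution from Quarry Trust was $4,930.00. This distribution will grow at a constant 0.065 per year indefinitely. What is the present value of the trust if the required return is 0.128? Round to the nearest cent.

$83340.48

D₁ = D₀ × (1 + g) = $4,930.00 × 1.065 = $5,250.4500
Growing perpetuity: P = D₁ / (r − g) = $5,250.4500 / (0.128 − 0.065) = $83,340.48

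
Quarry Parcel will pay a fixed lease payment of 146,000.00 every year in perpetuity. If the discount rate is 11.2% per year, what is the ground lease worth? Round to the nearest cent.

1303571.43

Level perpetuity: PV = C / r = 146,000.00 / 0.112 = 1,303,571.43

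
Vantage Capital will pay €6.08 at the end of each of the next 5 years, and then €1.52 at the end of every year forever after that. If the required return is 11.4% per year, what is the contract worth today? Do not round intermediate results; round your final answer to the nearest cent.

€30.02

PV of 5-year annuity: €6.08 × [1 − (1+0.114)^−5] / 0.114 = 22.24677
Perpetuity value at year 5: €1.52 / 0.114 = 13.33333
PV of perpetuity: 13.33333 / (1+0.114)^5 = 7.77164
Total PV = 22.24677 + 7.77164 = 30.01841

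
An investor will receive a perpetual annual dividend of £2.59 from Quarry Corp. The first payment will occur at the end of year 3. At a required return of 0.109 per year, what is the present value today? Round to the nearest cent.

£19.32

Value at end of year 2: C / r = £2.59 / 0.109 = £23.7615
Discount to today: PV = £23.7615 / (1 + 0.109)^2 = £23.7615 / 1.229881 = £19.32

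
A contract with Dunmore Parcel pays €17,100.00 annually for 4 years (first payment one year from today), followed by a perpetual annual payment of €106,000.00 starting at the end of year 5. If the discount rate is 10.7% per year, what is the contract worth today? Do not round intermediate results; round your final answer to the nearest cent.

PV of 4-year annuity: €17,100.00 × [1 − (1+0.107)^−4] / 0.107 = 53393.42849
Perpetuity value at year 4: €106,000.00 / 0.107 = 990654.20561
PV of perpetuity: 990654.20561 / (1+0.107)^4 = 659677.39741
Total PV = 53393.42849 + 659677.39741 = 713070.82591

€713070.83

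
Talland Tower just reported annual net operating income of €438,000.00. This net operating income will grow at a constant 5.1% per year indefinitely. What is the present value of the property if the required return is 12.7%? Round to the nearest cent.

D₁ = D₀ × (1 + g) = €438,000.00 × 1.051 = €460,338.0000
Growing perpetuity: P = D₁ / (r − g) = €460,338.0000 / (0.127 − 0.051) = €6,057,078.95

€6057078.95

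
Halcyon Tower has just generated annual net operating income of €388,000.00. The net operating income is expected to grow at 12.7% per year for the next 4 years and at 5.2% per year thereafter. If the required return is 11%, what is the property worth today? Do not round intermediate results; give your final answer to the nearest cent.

D_1 = 437276.00000
D_2 = 492810.05200
D_3 = 555396.92860
D_4 = 625932.33854
Terminal value at year 4: TV = D_4×(1+g_2)/(r−g_2) = 658480.82014/0.058 = 11353117.58863
P_0 = D_1/(1+r)^1 + D_2/(1+r)^2 + D_3/(1+r)^3 + D_4/(1+r)^4 + TV/(1+r)^4
    = 393942.34234 + 399975.69353 + 406101.44740 + 412321.01911 + 7478650.20874 = 9090990.71112

€9090990.71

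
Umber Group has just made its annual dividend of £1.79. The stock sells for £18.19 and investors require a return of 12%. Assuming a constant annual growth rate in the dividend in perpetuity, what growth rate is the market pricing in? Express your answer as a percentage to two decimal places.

P = D₀(1+g)/(r−g) ⇒ P(r−g) = D₀(1+g) ⇒ g(P+D₀) = P·r − D₀
g = (P·r − D₀)/(P + D₀) = (£18.19×0.12 − £1.79) / (£18.19 + £1.79) = 0.019660

1.97%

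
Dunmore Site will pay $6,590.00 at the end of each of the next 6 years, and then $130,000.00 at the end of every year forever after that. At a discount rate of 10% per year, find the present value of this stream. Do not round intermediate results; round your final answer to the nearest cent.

$762517.28

PV of 6-year annuity: $6,590.00 × [1 − (1+0.1)^−6] / 0.1 = 28701.16801
Perpetuity value at year 6: $130,000.00 / 0.1 = 1300000.00000
PV of perpetuity: 1300000.00000 / (1+0.1)^6 = 733816.10907
Total PV = 28701.16801 + 733816.10907 = 762517.27708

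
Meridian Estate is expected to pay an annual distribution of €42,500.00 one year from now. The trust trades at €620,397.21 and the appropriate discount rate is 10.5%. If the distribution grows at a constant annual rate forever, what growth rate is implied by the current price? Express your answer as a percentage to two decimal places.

P = D₁/(r−g) ⇒ g = r − D₁/P = 0.105 − €42,500.00/€620,397.21 = 0.036496

3.65%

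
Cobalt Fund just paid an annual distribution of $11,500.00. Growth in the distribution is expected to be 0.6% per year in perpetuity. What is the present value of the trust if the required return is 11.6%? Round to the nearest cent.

D₁ = D₀ × (1 + g) = $11,500.00 × 1.006 = $11,569.0000
Growing perpetuity: P = D₁ / (r − g) = $11,569.0000 / (0.116 − 0.006) = $105,172.73

$105172.73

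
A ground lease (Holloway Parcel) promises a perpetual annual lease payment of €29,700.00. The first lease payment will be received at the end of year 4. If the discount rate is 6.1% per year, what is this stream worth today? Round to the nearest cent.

€407643.44

Value at end of year 3: C / r = €29,700.00 / 0.061 = €486,885.2459
Discount to today: PV = €486,885.2459 / (1 + 0.061)^3 = €486,885.2459 / 1.194390 = €407,643.44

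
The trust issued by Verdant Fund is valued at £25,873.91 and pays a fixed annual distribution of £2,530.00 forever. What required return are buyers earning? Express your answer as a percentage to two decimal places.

9.78%

P = C/r ⇒ r = C/P = £2,530.00/£25,873.91 = 0.097782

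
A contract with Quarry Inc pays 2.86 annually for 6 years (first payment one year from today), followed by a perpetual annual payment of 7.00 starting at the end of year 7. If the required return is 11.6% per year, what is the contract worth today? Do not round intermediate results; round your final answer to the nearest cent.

43.13

PV of 6-year annuity: 2.86 × [1 − (1+0.116)^−6] / 0.116 = 11.89305
Perpetuity value at year 6: 7.00 / 0.116 = 60.34483
PV of perpetuity: 60.34483 / (1+0.116)^6 = 31.23596
Total PV = 11.89305 + 31.23596 = 43.12901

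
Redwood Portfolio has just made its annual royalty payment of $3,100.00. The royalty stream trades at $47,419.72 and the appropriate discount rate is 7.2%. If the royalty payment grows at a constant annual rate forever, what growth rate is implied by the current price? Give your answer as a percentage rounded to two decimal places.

0.62%

P = D₀(1+g)/(r−g) ⇒ P(r−g) = D₀(1+g) ⇒ g(P+D₀) = P·r − D₀
g = (P·r − D₀)/(P + D₀) = ($47,419.72×0.072 − $3,100.00) / ($47,419.72 + $3,100.00) = 0.006220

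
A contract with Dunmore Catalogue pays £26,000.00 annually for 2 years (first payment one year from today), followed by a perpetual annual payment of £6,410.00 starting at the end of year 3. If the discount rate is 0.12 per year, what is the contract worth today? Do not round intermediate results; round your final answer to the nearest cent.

£86524.77

PV of 2-year annuity: £26,000.00 × [1 − (1+0.12)^−2] / 0.12 = 43941.32653
Perpetuity value at year 2: £6,410.00 / 0.12 = 53416.66667
PV of perpetuity: 53416.66667 / (1+0.12)^2 = 42583.43963
Total PV = 43941.32653 + 42583.43963 = 86524.76616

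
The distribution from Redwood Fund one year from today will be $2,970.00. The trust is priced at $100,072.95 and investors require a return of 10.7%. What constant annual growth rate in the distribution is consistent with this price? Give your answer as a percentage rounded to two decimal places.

P = D₁/(r−g) ⇒ g = r − D₁/P = 0.107 − $2,970.00/$100,072.95 = 0.077322

7.73%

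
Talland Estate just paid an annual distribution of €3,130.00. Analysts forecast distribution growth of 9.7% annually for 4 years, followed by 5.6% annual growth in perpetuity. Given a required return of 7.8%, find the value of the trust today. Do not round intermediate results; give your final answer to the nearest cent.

€174196.87

D_1 = 3433.61000
D_2 = 3766.67017
D_3 = 4132.03718
D_4 = 4532.84478
Terminal value at year 4: TV = D_4×(1+g_2)/(r−g_2) = 4786.68409/0.022 = 217576.54957
P_0 = D_1/(1+r)^1 + D_2/(1+r)^2 + D_3/(1+r)^3 + D_4/(1+r)^4 + TV/(1+r)^4
    = 3185.16698 + 3241.30628 + 3298.43506 + 3356.57074 + 161115.39553 = 174196.87459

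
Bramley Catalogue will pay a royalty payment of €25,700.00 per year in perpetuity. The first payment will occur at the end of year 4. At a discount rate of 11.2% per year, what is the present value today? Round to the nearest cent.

€166878.64

Value at end of year 3: C / r = €25,700.00 / 0.112 = €229,464.2857
Discount to today: PV = €229,464.2857 / (1 + 0.112)^3 = €229,464.2857 / 1.375037 = €166,878.64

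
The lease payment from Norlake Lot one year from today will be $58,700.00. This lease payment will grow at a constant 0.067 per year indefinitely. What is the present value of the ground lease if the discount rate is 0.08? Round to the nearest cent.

Growing perpetuity: P = D₁ / (r − g) = $58,700.0000 / (0.08 − 0.067) = $4,515,384.62

$4515384.62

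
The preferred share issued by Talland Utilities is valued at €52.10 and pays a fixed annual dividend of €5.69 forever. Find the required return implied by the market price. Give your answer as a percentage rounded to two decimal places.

10.92%

P = C/r ⇒ r = C/P = €5.69/€52.10 = 0.109213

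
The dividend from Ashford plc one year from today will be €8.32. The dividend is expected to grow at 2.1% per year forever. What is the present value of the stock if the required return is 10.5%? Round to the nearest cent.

Growing perpetuity: P = D₁ / (r − g) = €8.3200 / (0.105 − 0.021) = €99.05

€99.05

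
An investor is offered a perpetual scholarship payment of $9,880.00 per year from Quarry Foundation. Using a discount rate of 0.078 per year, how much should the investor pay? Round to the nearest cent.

Level perpetuity: PV = C / r = $9,880.00 / 0.078 = $126,666.67

$126666.67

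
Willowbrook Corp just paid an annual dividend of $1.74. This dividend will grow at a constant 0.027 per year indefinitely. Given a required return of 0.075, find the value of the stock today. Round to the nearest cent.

$37.23

D₁ = D₀ × (1 + g) = $1.74 × 1.027 = $1.7870
Growing perpetuity: P = D₁ / (r − g) = $1.7870 / (0.075 − 0.027) = $37.23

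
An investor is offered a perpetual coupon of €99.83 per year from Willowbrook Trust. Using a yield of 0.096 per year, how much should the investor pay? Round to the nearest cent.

€1039.90

Level perpetuity: PV = C / r = €99.83 / 0.096 = €1,039.90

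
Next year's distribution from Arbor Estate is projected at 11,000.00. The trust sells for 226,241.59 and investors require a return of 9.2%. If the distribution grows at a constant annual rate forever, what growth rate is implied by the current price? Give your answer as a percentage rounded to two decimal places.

4.34%

P = D₁/(r−g) ⇒ g = r − D₁/P = 0.092 − 11,000.00/226,241.59 = 0.043379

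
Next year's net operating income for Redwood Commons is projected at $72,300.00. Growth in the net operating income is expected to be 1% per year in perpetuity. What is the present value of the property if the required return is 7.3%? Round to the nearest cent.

Growing perpetuity: P = D₁ / (r − g) = $72,300.0000 / (0.073 − 0.01) = $1,147,619.05

$1147619.05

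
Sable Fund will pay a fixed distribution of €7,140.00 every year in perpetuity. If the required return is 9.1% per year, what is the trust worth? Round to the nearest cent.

€78461.54

Level perpetuity: PV = C / r = €7,140.00 / 0.091 = €78,461.54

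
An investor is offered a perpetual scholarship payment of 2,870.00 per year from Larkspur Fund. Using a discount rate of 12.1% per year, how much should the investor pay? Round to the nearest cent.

Level perpetuity: PV = C / r = 2,870.00 / 0.121 = 23,719.01

23719.01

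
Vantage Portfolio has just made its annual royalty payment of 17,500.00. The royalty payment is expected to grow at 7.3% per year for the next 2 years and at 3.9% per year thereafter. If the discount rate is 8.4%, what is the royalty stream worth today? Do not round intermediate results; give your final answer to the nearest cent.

430365.83

D_1 = 18777.50000
D_2 = 20148.25750
Terminal value at year 2: TV = D_2×(1+g_2)/(r−g_2) = 20934.03954/0.045 = 465200.87872
P_0 = D_1/(1+r)^1 + D_2/(1+r)^2 + TV/(1+r)^2
    = 17322.41697 + 17146.63599 + 395896.77319 = 430365.82616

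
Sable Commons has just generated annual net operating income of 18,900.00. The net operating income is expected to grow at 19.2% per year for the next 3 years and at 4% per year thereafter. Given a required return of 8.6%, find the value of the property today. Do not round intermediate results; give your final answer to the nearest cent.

633542.95

D_1 = 22528.80000
D_2 = 26854.32960
D_3 = 32010.36088
Terminal value at year 3: TV = D_3×(1+g_2)/(r−g_2) = 33290.77532/0.046 = 723712.50692
P_0 = D_1/(1+r)^1 + D_2/(1+r)^2 + D_3/(1+r)^3 + TV/(1+r)^3
    = 20744.75138 + 22769.56137 + 24992.00474 + 565036.62898 = 633542.94648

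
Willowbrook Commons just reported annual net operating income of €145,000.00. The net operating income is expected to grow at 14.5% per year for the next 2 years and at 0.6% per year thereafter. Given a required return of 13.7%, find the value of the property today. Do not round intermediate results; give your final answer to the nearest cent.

€1422303.91

D_1 = 166025.00000
D_2 = 190098.62500
Terminal value at year 2: TV = D_2×(1+g_2)/(r−g_2) = 191239.21675/0.131 = 1459841.34924
P_0 = D_1/(1+r)^1 + D_2/(1+r)^2 + TV/(1+r)^2
    = 146020.22867 + 147047.63573 + 1129236.04235 = 1422303.90676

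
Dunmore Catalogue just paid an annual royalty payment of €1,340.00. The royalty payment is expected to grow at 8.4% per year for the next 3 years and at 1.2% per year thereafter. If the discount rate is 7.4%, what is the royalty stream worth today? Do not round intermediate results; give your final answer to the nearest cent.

€26584.25

D_1 = 1452.56000
D_2 = 1574.57504
D_3 = 1706.83934
Terminal value at year 3: TV = D_3×(1+g_2)/(r−g_2) = 1727.32142/0.062 = 27860.02283
P_0 = D_1/(1+r)^1 + D_2/(1+r)^2 + D_3/(1+r)^3 + TV/(1+r)^3
    = 1352.47672 + 1365.06962 + 1377.77976 + 22488.92126 = 26584.24736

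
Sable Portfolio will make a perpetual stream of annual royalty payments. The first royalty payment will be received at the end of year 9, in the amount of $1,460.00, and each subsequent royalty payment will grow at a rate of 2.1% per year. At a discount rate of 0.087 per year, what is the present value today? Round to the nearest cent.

Value at end of year 8: C₁ / (r − g) = $1,460.00 / (0.087 − 0.021) = $22,121.2121
Discount to today: PV = $22,121.2121 / (1 + 0.087)^8 = $22,121.2121 / 1.949110 = $11,349.39

$11349.39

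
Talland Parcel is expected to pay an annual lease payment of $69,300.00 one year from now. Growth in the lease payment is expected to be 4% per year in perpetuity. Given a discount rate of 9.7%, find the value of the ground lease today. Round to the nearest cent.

Growing perpetuity: P = D₁ / (r − g) = $69,300.0000 / (0.097 − 0.04) = $1,215,789.47

$1215789.47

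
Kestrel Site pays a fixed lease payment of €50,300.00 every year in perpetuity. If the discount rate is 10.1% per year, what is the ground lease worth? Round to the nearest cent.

€498019.80

Level perpetuity: PV = C / r = €50,300.00 / 0.101 = €498,019.80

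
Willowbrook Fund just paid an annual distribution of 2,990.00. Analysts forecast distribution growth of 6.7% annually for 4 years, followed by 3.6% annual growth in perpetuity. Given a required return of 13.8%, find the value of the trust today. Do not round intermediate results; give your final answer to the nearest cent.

33677.68

D_1 = 3190.33000
D_2 = 3404.08211
D_3 = 3632.15561
D_4 = 3875.51004
Terminal value at year 4: TV = D_4×(1+g_2)/(r−g_2) = 4015.02840/0.102 = 39363.02352
P_0 = D_1/(1+r)^1 + D_2/(1+r)^2 + D_3/(1+r)^3 + D_4/(1+r)^4 + TV/(1+r)^4
    = 2803.45343 + 2628.54552 + 2464.55015 + 2310.78648 + 23470.34110 = 33677.67669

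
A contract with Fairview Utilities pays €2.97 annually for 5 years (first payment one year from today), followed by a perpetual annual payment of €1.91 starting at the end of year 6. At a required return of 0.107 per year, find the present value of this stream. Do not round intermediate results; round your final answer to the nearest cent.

€21.80

PV of 5-year annuity: €2.97 × [1 − (1+0.107)^−5] / 0.107 = 11.06016
Perpetuity value at year 5: €1.91 / 0.107 = 17.85047
PV of perpetuity: 17.85047 / (1+0.107)^5 = 10.73771
Total PV = 11.06016 + 10.73771 = 21.79786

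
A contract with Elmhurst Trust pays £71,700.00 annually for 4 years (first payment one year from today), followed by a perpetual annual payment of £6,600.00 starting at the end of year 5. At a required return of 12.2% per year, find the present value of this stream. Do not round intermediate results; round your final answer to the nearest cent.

PV of 4-year annuity: £71,700.00 × [1 − (1+0.122)^−4] / 0.122 = 216863.78670
Perpetuity value at year 4: £6,600.00 / 0.122 = 54098.36066
PV of perpetuity: 54098.36066 / (1+0.122)^4 = 34136.00372
Total PV = 216863.78670 + 34136.00372 = 250999.79043

£250999.79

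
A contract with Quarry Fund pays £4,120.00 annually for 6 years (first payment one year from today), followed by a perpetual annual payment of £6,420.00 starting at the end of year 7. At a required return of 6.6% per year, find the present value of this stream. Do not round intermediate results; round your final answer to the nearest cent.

PV of 6-year annuity: £4,120.00 × [1 − (1+0.066)^−6] / 0.066 = 19883.01147
Perpetuity value at year 6: £6,420.00 / 0.066 = 97272.72727
PV of perpetuity: 97272.72727 / (1+0.066)^6 = 66289.97640
Total PV = 19883.01147 + 66289.97640 = 86172.98786

£86172.99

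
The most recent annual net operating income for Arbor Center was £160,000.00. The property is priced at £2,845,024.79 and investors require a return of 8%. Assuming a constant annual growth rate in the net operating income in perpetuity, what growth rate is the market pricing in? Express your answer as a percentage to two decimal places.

2.25%

P = D₀(1+g)/(r−g) ⇒ P(r−g) = D₀(1+g) ⇒ g(P+D₀) = P·r − D₀
g = (P·r − D₀)/(P + D₀) = (£2,845,024.79×0.08 − £160,000.00) / (£2,845,024.79 + £160,000.00) = 0.022496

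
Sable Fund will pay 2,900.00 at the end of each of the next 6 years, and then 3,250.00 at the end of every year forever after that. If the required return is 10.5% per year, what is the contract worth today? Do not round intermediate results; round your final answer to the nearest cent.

29450.12

PV of 6-year annuity: 2,900.00 × [1 − (1+0.105)^−6] / 0.105 = 12447.32022
Perpetuity value at year 6: 3,250.00 / 0.105 = 30952.38095
PV of perpetuity: 30952.38095 / (1+0.105)^6 = 17002.79794
Total PV = 12447.32022 + 17002.79794 = 29450.11817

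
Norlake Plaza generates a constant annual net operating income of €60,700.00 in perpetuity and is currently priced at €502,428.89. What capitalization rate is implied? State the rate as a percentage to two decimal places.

P = C/r ⇒ r = C/P = €60,700.00/€502,428.89 = 0.120813

12.08%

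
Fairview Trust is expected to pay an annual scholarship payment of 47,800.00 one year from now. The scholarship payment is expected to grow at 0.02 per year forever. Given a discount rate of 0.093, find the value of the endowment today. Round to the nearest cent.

Growing perpetuity: P = D₁ / (r − g) = 47,800.0000 / (0.093 − 0.02) = 654,794.52

654794.52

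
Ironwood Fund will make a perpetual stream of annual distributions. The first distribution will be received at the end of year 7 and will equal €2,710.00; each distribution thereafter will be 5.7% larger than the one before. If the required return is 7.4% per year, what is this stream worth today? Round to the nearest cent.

€103871.09

Value at end of year 6: C₁ / (r − g) = €2,710.00 / (0.074 − 0.057) = €159,411.7647
Discount to today: PV = €159,411.7647 / (1 + 0.074)^6 = €159,411.7647 / 1.534708 = €103,871.09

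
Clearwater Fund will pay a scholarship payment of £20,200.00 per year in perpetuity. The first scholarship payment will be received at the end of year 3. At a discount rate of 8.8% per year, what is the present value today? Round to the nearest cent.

£193914.78

Value at end of year 2: C / r = £20,200.00 / 0.088 = £229,545.4545
Discount to today: PV = £229,545.4545 / (1 + 0.088)^2 = £229,545.4545 / 1.183744 = £193,914.78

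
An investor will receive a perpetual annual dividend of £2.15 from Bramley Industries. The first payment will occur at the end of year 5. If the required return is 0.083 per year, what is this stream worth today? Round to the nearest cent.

Value at end of year 4: C / r = £2.15 / 0.083 = £25.9036
Discount to today: PV = £25.9036 / (1 + 0.083)^4 = £25.9036 / 1.375669 = £18.83

£18.83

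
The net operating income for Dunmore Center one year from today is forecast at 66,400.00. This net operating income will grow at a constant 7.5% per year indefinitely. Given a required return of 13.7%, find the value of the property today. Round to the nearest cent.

Growing perpetuity: P = D₁ / (r − g) = 66,400.0000 / (0.137 − 0.075) = 1,070,967.74

1070967.74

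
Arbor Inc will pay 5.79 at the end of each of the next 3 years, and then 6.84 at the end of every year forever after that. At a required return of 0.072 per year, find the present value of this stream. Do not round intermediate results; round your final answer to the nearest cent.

PV of 3-year annuity: 5.79 × [1 − (1+0.072)^−3] / 0.072 = 15.13944
Perpetuity value at year 3: 6.84 / 0.072 = 95.00000
PV of perpetuity: 95.00000 / (1+0.072)^3 = 77.11507
Total PV = 15.13944 + 77.11507 = 92.25451

92.25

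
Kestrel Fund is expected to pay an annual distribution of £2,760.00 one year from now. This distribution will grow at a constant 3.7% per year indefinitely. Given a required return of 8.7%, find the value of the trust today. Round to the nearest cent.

Growing perpetuity: P = D₁ / (r − g) = £2,760.0000 / (0.087 − 0.037) = £55,200.00

£55200.00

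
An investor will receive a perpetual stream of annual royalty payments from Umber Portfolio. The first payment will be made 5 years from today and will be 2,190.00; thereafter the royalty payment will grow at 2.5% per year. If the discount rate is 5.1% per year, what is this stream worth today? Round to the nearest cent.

Value at end of year 4: C₁ / (r − g) = 2,190.00 / (0.051 − 0.025) = 84,230.7692
Discount to today: PV = 84,230.7692 / (1 + 0.051)^4 = 84,230.7692 / 1.220143 = 69,033.50

69033.50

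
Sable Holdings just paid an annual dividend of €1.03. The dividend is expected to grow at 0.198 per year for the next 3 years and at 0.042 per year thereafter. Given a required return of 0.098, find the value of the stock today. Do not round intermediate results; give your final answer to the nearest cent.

D_1 = 1.23394
D_2 = 1.47826
D_3 = 1.77096
Terminal value at year 3: TV = D_3×(1+g_2)/(r−g_2) = 1.84534/0.056 = 32.95242
P_0 = D_1/(1+r)^1 + D_2/(1+r)^2 + D_3/(1+r)^3 + TV/(1+r)^3
    = 1.12381 + 1.22616 + 1.33783 + 24.89318 = 28.58097

€28.58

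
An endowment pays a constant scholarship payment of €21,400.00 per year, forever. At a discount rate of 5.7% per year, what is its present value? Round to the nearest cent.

Level perpetuity: PV = C / r = €21,400.00 / 0.057 = €375,438.60

€375438.60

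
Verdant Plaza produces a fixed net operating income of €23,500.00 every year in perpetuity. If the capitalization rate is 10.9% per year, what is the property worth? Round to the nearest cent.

€215596.33

Level perpetuity: PV = C / r = €23,500.00 / 0.109 = €215,596.33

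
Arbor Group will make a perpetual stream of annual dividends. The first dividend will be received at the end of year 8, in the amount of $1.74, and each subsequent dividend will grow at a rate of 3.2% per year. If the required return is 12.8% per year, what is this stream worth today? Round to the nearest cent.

Value at end of year 7: C₁ / (r − g) = $1.74 / (0.128 − 0.032) = $18.1250
Discount to today: PV = $18.1250 / (1 + 0.128)^7 = $18.1250 / 2.323612 = $7.80

$7.80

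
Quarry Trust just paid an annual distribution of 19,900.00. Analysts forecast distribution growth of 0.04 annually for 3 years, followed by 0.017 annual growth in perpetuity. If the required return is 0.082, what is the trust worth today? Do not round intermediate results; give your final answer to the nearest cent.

D_1 = 20696.00000
D_2 = 21523.84000
D_3 = 22384.79360
Terminal value at year 3: TV = D_3×(1+g_2)/(r−g_2) = 22765.33509/0.065 = 350235.92448
P_0 = D_1/(1+r)^1 + D_2/(1+r)^2 + D_3/(1+r)^3 + TV/(1+r)^3
    = 19127.54159 + 18385.06770 + 17671.41443 + 276489.66880 = 331673.69252

331673.69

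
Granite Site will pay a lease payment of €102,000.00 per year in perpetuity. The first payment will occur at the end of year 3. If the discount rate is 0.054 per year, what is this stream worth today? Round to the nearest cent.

€1700298.57

Value at end of year 2: C / r = €102,000.00 / 0.054 = €1,888,888.8889
Discount to today: PV = €1,888,888.8889 / (1 + 0.054)^2 = €1,888,888.8889 / 1.110916 = €1,700,298.57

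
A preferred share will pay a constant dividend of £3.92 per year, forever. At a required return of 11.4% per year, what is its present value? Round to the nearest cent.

Level perpetuity: PV = C / r = £3.92 / 0.114 = £34.39

£34.39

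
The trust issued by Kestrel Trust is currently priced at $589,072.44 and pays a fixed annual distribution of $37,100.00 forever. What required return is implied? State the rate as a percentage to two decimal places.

6.30%

P = C/r ⇒ r = C/P = $37,100.00/$589,072.44 = 0.062980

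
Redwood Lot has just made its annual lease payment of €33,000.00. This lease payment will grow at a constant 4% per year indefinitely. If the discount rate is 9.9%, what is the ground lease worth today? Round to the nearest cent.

€581694.92

D₁ = D₀ × (1 + g) = €33,000.00 × 1.04 = €34,320.0000
Growing perpetuity: P = D₁ / (r − g) = €34,320.0000 / (0.099 − 0.04) = €581,694.92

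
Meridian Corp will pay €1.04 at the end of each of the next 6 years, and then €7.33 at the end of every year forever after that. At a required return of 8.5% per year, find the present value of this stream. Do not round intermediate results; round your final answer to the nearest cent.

PV of 6-year annuity: €1.04 × [1 − (1+0.085)^−6] / 0.085 = 4.73573
Perpetuity value at year 6: €7.33 / 0.085 = 86.23529
PV of perpetuity: 86.23529 / (1+0.085)^6 = 52.85750
Total PV = 4.73573 + 52.85750 = 57.59323

€57.59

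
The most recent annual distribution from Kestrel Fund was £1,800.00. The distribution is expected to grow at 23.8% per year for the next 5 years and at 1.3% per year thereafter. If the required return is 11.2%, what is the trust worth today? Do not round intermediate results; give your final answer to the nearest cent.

D_1 = 2228.40000
D_2 = 2758.75920
D_3 = 3415.34389
D_4 = 4228.19574
D_5 = 5234.50632
Terminal value at year 5: TV = D_5×(1+g_2)/(r−g_2) = 5302.55490/0.099 = 53561.16063
P_0 = D_1/(1+r)^1 + D_2/(1+r)^2 + D_3/(1+r)^3 + D_4/(1+r)^4 + D_5/(1+r)^5 + TV/(1+r)^5
    = 2003.95683 + 2231.02389 + 2483.81976 + 2765.25977 + 3078.58956 + 31501.12348 = 44063.77328

£44063.77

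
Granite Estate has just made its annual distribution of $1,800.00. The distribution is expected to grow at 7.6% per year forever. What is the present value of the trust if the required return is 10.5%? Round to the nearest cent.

$66786.21

D₁ = D₀ × (1 + g) = $1,800.00 × 1.076 = $1,936.8000
Growing perpetuity: P = D₁ / (r − g) = $1,936.8000 / (0.105 − 0.076) = $66,786.21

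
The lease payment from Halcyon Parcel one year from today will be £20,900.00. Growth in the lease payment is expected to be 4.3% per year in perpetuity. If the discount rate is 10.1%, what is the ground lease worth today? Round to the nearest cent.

£360344.83

Growing perpetuity: P = D₁ / (r − g) = £20,900.0000 / (0.101 − 0.043) = £360,344.83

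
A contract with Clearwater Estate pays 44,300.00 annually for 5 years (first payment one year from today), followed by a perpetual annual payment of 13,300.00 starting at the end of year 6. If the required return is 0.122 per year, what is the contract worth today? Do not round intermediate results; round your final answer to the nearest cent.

PV of 5-year annuity: 44,300.00 × [1 − (1+0.122)^−5] / 0.122 = 158903.52890
Perpetuity value at year 5: 13,300.00 / 0.122 = 109016.39344
PV of perpetuity: 109016.39344 / (1+0.122)^5 = 61309.46490
Total PV = 158903.52890 + 61309.46490 = 220212.99380

220212.99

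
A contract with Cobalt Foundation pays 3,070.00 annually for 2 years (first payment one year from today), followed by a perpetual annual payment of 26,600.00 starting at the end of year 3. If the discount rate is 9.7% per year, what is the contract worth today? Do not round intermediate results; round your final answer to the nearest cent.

233224.61

PV of 2-year annuity: 3,070.00 × [1 − (1+0.097)^−2] / 0.097 = 5349.62760
Perpetuity value at year 2: 26,600.00 / 0.097 = 274226.80412
PV of perpetuity: 274226.80412 / (1+0.097)^2 = 227874.98193
Total PV = 5349.62760 + 227874.98193 = 233224.60952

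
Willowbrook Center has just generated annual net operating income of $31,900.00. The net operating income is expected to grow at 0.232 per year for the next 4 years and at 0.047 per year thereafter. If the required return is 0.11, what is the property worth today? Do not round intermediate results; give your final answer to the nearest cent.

D_1 = 39300.80000
D_2 = 48418.58560
D_3 = 59651.69746
D_4 = 73490.89127
Terminal value at year 4: TV = D_4×(1+g_2)/(r−g_2) = 76944.96316/0.063 = 1221348.62158
P_0 = D_1/(1+r)^1 + D_2/(1+r)^2 + D_3/(1+r)^3 + D_4/(1+r)^4 + TV/(1+r)^4
    = 35406.12613 + 39297.61026 + 43616.80706 + 48410.72640 + 804540.16726 = 971271.43711

$971271.44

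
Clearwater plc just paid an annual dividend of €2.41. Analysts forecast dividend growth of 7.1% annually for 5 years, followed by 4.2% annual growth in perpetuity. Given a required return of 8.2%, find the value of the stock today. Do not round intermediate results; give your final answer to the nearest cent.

€71.34

D_1 = 2.58111
D_2 = 2.76437
D_3 = 2.96064
D_4 = 3.17084
D_5 = 3.39597
Terminal value at year 5: TV = D_5×(1+g_2)/(r−g_2) = 3.53861/0.04 = 88.46513
P_0 = D_1/(1+r)^1 + D_2/(1+r)^2 + D_3/(1+r)^3 + D_4/(1+r)^4 + D_5/(1+r)^5 + TV/(1+r)^5
    = 2.38550 + 2.36125 + 2.33724 + 2.31348 + 2.28996 + 59.65348 = 71.34092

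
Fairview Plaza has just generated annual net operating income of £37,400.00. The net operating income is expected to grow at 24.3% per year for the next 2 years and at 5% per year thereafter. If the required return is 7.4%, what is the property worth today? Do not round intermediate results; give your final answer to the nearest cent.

D_1 = 46488.20000
D_2 = 57784.83260
Terminal value at year 2: TV = D_2×(1+g_2)/(r−g_2) = 60674.07423/0.024 = 2528086.42625
P_0 = D_1/(1+r)^1 + D_2/(1+r)^2 + TV/(1+r)^2
    = 43285.10242 + 50096.25913 + 2191711.33708 = 2285092.69863

£2285092.70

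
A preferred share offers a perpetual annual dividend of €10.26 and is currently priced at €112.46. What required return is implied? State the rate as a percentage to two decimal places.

9.12%

P = C/r ⇒ r = C/P = €10.26/€112.46 = 0.091232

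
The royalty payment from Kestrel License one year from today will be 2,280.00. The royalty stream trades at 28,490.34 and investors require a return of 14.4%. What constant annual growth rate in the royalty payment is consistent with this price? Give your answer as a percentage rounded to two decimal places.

6.40%

P = D₁/(r−g) ⇒ g = r − D₁/P = 0.144 − 2,280.00/28,490.34 = 0.063973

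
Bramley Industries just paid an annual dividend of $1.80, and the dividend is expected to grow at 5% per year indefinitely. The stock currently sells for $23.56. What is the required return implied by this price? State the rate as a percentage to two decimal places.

13.02%

D₁ = $1.80 × 1.05 = $1.8900
P = D₁/(r − g) ⇒ r = D₁/P + g = $1.8900/$23.56 + 0.05 = 0.080221 + 0.05 = 0.130221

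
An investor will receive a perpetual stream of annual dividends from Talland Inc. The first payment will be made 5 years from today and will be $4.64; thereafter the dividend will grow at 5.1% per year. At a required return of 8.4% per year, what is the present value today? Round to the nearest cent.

$101.83

Value at end of year 4: C₁ / (r − g) = $4.64 / (0.084 − 0.051) = $140.6061
Discount to today: PV = $140.6061 / (1 + 0.084)^4 = $140.6061 / 1.380757 = $101.83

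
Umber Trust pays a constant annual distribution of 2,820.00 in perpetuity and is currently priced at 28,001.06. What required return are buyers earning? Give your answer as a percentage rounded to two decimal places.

10.07%

P = C/r ⇒ r = C/P = 2,820.00/28,001.06 = 0.100710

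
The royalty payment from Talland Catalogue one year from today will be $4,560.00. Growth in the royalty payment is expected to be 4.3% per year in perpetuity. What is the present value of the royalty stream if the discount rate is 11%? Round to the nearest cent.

$68059.70

Growing perpetuity: P = D₁ / (r − g) = $4,560.0000 / (0.11 − 0.043) = $68,059.70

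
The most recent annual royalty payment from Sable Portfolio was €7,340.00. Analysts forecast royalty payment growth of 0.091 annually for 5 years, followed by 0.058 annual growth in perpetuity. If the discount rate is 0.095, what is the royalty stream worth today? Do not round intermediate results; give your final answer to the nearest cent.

D_1 = 8007.94000
D_2 = 8736.66254
D_3 = 9531.69883
D_4 = 10399.08342
D_5 = 11345.40002
Terminal value at year 5: TV = D_5×(1+g_2)/(r−g_2) = 12003.43322/0.037 = 324417.11398
P_0 = D_1/(1+r)^1 + D_2/(1+r)^2 + D_3/(1+r)^3 + D_4/(1+r)^4 + D_5/(1+r)^5 + TV/(1+r)^5
    = 7313.18721 + 7286.47238 + 7259.85512 + 7233.33511 + 7206.91196 + 206078.72589 = 242378.48768

€242378.49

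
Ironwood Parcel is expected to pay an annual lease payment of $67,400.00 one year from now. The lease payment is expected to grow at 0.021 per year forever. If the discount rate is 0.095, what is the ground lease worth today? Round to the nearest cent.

$910810.81

Growing perpetuity: P = D₁ / (r − g) = $67,400.0000 / (0.095 − 0.021) = $910,810.81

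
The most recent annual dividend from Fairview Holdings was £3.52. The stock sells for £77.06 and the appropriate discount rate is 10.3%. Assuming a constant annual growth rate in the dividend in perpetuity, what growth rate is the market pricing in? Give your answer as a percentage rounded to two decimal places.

P = D₀(1+g)/(r−g) ⇒ P(r−g) = D₀(1+g) ⇒ g(P+D₀) = P·r − D₀
g = (P·r − D₀)/(P + D₀) = (£77.06×0.103 − £3.52) / (£77.06 + £3.52) = 0.054817

5.48%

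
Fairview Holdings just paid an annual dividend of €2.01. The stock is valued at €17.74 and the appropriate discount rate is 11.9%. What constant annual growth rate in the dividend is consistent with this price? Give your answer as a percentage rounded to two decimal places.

P = D₀(1+g)/(r−g) ⇒ P(r−g) = D₀(1+g) ⇒ g(P+D₀) = P·r − D₀
g = (P·r − D₀)/(P + D₀) = (€17.74×0.119 − €2.01) / (€17.74 + €2.01) = 0.005117

0.51%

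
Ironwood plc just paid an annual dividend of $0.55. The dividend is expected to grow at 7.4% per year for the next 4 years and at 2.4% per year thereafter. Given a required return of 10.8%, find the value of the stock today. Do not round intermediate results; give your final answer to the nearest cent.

$7.96

D_1 = 0.59070
D_2 = 0.63441
D_3 = 0.68136
D_4 = 0.73178
Terminal value at year 4: TV = D_4×(1+g_2)/(r−g_2) = 0.74934/0.084 = 8.92073
P_0 = D_1/(1+r)^1 + D_2/(1+r)^2 + D_3/(1+r)^3 + D_4/(1+r)^4 + TV/(1+r)^4
    = 0.53312 + 0.51676 + 0.50091 + 0.48554 + 5.91891 = 7.95523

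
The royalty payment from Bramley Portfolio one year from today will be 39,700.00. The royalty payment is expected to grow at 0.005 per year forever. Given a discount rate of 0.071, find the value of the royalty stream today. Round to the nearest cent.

601515.15

Growing perpetuity: P = D₁ / (r − g) = 39,700.0000 / (0.071 − 0.005) = 601,515.15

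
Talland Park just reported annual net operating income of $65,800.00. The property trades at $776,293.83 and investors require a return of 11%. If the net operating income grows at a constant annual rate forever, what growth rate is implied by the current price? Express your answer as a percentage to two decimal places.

2.33%

P = D₀(1+g)/(r−g) ⇒ P(r−g) = D₀(1+g) ⇒ g(P+D₀) = P·r − D₀
g = (P·r − D₀)/(P + D₀) = ($776,293.83×0.11 − $65,800.00) / ($776,293.83 + $65,800.00) = 0.023266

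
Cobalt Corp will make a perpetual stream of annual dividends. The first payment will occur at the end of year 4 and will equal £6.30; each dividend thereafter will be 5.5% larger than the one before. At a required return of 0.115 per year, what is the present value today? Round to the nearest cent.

£75.75

Value at end of year 3: C₁ / (r − g) = £6.30 / (0.115 − 0.055) = £105.0000
Discount to today: PV = £105.0000 / (1 + 0.115)^3 = £105.0000 / 1.386196 = £75.75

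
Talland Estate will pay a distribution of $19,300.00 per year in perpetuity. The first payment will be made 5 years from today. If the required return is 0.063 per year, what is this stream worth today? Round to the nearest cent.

Value at end of year 4: C / r = $19,300.00 / 0.063 = $306,349.2063
Discount to today: PV = $306,349.2063 / (1 + 0.063)^4 = $306,349.2063 / 1.276830 = $239,929.53

$239929.53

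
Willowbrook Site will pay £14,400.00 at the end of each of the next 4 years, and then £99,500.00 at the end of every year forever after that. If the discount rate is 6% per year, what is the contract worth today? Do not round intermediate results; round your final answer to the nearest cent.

£1363452.85

PV of 4-year annuity: £14,400.00 × [1 − (1+0.06)^−4] / 0.06 = 49897.52082
Perpetuity value at year 4: £99,500.00 / 0.06 = 1658333.33333
PV of perpetuity: 1658333.33333 / (1+0.06)^4 = 1313555.32487
Total PV = 49897.52082 + 1313555.32487 = 1363452.84569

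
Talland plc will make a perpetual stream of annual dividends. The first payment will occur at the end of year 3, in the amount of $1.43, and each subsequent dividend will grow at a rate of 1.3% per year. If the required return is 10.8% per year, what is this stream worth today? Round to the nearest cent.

Value at end of year 2: C₁ / (r − g) = $1.43 / (0.108 − 0.013) = $15.0526
Discount to today: PV = $15.0526 / (1 + 0.108)^2 = $15.0526 / 1.227664 = $12.26

$12.26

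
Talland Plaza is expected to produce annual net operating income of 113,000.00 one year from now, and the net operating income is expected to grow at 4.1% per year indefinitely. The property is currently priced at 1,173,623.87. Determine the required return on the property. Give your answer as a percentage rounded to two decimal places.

13.73%

P = D₁/(r − g) ⇒ r = D₁/P + g = 113,000.0000/1,173,623.87 + 0.041 = 0.096283 + 0.041 = 0.137283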